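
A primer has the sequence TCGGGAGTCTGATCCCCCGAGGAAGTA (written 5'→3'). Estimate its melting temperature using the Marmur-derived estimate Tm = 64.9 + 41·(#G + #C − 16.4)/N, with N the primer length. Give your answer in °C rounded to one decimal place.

64.3°C

Base counts: A=6, T=5, G=9, C=7; G+C = 16, N = 27.
Tm = 64.9 + 41·(16 − 16.4)/27 = 64.9 + -16.40/27 = 64.3°C.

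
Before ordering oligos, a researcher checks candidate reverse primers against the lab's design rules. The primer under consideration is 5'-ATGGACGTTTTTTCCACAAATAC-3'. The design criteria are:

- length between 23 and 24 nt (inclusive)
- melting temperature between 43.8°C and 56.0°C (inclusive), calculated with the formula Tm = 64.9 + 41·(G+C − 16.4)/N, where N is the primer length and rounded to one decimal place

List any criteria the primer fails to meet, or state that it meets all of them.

Meets all criteria.

Base counts: A=7, T=8, G=3, C=5 (length 23).
length: length 23 ✓
Tm: Tm = 64.9 + 41·(8 − 16.4)/23 = 49.9°C ✓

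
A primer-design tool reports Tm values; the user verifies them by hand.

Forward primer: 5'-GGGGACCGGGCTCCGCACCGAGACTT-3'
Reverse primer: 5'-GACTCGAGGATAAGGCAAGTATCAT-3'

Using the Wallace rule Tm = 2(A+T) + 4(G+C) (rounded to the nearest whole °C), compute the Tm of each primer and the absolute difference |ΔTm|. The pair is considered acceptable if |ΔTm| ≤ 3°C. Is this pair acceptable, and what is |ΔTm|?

|ΔTm| = 18°C; the pair is not acceptable.

Forward: A=4 T=3 G=10 C=9 → Tm = 2·7 + 4·19 = 90°C.
Reverse: A=9 T=5 G=7 C=4 → Tm = 2·14 + 4·11 = 72°C.
|ΔTm| = |90 − 72| = 18°C, > 3°C.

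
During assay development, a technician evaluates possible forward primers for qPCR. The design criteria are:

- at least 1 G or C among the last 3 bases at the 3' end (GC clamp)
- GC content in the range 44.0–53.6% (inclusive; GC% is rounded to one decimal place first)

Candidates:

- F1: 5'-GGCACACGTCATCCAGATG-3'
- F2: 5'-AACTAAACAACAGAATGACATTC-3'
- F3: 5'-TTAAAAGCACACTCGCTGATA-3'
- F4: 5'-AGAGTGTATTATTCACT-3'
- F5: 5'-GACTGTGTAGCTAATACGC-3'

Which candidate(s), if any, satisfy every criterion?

F5 only.

F1 (19 nt, A=5 T=3 G=5 C=6): 3' end ATG has 1 G/C ✓; GC 11/19 = 57.9%, outside 44.0–53.6% ✗ — fails.
F2 (23 nt, A=12 T=4 G=2 C=5): 3' end TTC has 1 G/C ✓; GC 7/23 = 30.4%, outside 44.0–53.6% ✗ — fails.
F3 (21 nt, A=8 T=5 G=3 C=5): 3' end ATA has 0 G/C, need ≥1 ✗; GC 8/21 = 38.1%, outside 44.0–53.6% ✗ — fails.
F4 (17 nt, A=5 T=7 G=3 C=2): 3' end ACT has 1 G/C ✓; GC 5/17 = 29.4%, outside 44.0–53.6% ✗ — fails.
F5 (19 nt, A=5 T=5 G=5 C=4): 3' end CGC has 3 G/C ✓; GC 9/19 = 47.4% ✓ — passes.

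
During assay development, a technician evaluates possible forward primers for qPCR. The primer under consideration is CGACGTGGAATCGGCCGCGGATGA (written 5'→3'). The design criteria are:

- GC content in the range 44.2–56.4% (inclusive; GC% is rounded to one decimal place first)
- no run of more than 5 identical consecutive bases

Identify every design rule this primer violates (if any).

Base counts: A=5, T=3, G=10, C=6 (length 24).
GC content: GC 16/24 = 66.7%, outside 44.2–56.4% ✗
homopolymer run: longest run = 2 ✓

Fails: GC content.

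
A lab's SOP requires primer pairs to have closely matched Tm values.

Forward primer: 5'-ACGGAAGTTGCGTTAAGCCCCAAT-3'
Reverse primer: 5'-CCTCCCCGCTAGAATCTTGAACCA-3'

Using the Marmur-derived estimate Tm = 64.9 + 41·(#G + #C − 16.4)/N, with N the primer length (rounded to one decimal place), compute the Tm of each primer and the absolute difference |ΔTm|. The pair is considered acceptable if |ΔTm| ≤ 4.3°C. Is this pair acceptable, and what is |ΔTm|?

|ΔTm| = 1.7°C; the pair is acceptable.

Forward: G+C = 12, N = 24 → Tm = 64.9 + 41·(12 − 16.4)/24 = 57.4°C.
Reverse: G+C = 13, N = 24 → Tm = 64.9 + 41·(13 − 16.4)/24 = 59.1°C.
|ΔTm| = |57.4 − 59.1| = 1.7°C, ≤ 4.3°C.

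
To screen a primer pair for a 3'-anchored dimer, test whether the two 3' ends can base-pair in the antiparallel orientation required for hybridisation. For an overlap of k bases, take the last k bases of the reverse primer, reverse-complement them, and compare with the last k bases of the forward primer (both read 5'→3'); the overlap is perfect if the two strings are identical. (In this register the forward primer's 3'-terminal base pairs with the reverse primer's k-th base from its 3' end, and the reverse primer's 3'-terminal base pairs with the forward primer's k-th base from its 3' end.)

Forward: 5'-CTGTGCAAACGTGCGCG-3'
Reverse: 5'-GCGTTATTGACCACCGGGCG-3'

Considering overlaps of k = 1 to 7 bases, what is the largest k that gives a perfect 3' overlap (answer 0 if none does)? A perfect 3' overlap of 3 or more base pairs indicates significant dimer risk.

Last 7 bases (5'→3') — forward …GTGCGCG, reverse …CCGGGCG.
Reverse complement of the reverse primer's last 7 bases: CGCCCGG; its first k bases are the reverse complement of the reverse primer's last k bases, so a perfect k-base overlap needs the forward primer's last k bases to equal them.
Comparing (forward last k vs required): k=1: G vs C ✗; k=2: CG vs CG ✓; k=3: GCG vs CGC ✗; k=4: CGCG vs CGCC ✗; k=5: GCGCG vs CGCCC ✗; k=6: TGCGCG vs CGCCCG ✗; k=7: GTGCGCG vs CGCCCGG ✗.
Only k = 2 is perfect, so the longest perfect 3' overlap is 2.

Longest perfect overlap: 2 complementary base pairs; below the dimer-risk threshold (threshold 3).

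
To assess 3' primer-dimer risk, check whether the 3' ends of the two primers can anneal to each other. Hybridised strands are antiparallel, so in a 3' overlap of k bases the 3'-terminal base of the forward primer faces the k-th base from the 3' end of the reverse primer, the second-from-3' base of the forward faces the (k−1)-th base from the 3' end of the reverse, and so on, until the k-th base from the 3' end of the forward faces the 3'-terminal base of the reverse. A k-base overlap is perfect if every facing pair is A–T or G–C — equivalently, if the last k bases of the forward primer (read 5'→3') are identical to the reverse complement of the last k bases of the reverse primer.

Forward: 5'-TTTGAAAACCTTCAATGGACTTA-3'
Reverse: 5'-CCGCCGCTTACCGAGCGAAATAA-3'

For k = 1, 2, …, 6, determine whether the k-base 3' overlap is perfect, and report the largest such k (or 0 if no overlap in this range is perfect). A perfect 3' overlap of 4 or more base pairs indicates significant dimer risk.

Last 6 bases (5'→3') — forward …GACTTA, reverse …AAATAA.
Reverse complement of the reverse primer's last 6 bases: TTATTT; its first k bases are the reverse complement of the reverse primer's last k bases, so a perfect k-base overlap needs the forward primer's last k bases to equal them.
Comparing (forward last k vs required): k=1: A vs T ✗; k=2: TA vs TT ✗; k=3: TTA vs TTA ✓; k=4: CTTA vs TTAT ✗; k=5: ACTTA vs TTATT ✗; k=6: GACTTA vs TTATTT ✗.
Only k = 3 is perfect, so the longest perfect 3' overlap is 3.

Longest perfect overlap: 3 complementary base pairs; below the dimer-risk threshold (threshold 4).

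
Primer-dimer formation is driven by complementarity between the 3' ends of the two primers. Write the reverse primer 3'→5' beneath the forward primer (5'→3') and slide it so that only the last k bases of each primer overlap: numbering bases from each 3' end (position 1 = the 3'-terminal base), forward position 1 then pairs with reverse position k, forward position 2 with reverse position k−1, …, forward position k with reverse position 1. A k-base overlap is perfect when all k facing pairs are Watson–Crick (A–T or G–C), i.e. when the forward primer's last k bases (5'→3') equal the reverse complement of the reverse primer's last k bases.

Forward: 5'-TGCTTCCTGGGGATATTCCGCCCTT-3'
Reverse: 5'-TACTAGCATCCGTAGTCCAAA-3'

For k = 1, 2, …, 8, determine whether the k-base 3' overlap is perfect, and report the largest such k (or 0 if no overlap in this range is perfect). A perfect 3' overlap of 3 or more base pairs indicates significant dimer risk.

Longest perfect overlap: 2 complementary base pairs; below the dimer-risk threshold (threshold 3).

Last 8 bases (5'→3') — forward …CCGCCCTT, reverse …AGTCCAAA.
Reverse complement of the reverse primer's last 8 bases: TTTGGACT; its first k bases are the reverse complement of the reverse primer's last k bases, so a perfect k-base overlap needs the forward primer's last k bases to equal them.
Comparing (forward last k vs required): k=1: T vs T ✓; k=2: TT vs TT ✓; k=3: CTT vs TTT ✗; k=4: CCTT vs TTTG ✗; k=5: CCCTT vs TTTGG ✗; k=6: GCCCTT vs TTTGGA ✗; k=7: CGCCCTT vs TTTGGAC ✗; k=8: CCGCCCTT vs TTTGGACT ✗.
Perfect overlaps at k = 1, 2; the largest is 2.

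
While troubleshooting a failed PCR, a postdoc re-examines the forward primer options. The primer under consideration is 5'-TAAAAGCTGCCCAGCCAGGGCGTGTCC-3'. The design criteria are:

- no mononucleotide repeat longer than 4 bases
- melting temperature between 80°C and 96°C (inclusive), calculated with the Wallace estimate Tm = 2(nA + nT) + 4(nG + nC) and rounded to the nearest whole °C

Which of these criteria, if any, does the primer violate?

Base counts: A=6, T=4, G=8, C=9 (length 27).
homopolymer run: longest run = 4 ✓
Tm: Tm = 2·10 + 4·17 = 88°C ✓

Meets all criteria.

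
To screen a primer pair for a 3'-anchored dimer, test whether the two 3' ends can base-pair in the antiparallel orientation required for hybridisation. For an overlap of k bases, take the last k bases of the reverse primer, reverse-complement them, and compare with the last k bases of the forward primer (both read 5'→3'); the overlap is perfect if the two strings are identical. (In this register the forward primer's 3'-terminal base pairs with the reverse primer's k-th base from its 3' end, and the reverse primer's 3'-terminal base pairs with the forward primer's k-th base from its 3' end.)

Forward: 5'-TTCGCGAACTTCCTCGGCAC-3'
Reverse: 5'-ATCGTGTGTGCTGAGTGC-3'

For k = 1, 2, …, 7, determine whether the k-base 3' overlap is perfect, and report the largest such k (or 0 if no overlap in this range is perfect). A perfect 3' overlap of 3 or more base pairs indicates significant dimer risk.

Longest perfect overlap: 4 complementary base pairs; significant dimer risk (threshold 3).

Last 7 bases (5'→3') — forward …TCGGCAC, reverse …TGAGTGC.
Reverse complement of the reverse primer's last 7 bases: GCACTCA; its first k bases are the reverse complement of the reverse primer's last k bases, so a perfect k-base overlap needs the forward primer's last k bases to equal them.
Comparing (forward last k vs required): k=1: C vs G ✗; k=2: AC vs GC ✗; k=3: CAC vs GCA ✗; k=4: GCAC vs GCAC ✓; k=5: GGCAC vs GCACT ✗; k=6: CGGCAC vs GCACTC ✗; k=7: TCGGCAC vs GCACTCA ✗.
Only k = 4 is perfect, so the longest perfect 3' overlap is 4.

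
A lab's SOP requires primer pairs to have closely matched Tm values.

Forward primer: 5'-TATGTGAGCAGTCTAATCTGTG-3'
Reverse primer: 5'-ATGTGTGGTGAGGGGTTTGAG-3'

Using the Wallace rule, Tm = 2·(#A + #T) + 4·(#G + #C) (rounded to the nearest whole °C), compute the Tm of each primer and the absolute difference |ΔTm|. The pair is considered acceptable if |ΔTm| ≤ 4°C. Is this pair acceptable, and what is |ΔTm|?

Forward: A=5 T=8 G=6 C=3 → Tm = 2·13 + 4·9 = 62°C.
Reverse: A=3 T=7 G=11 C=0 → Tm = 2·10 + 4·11 = 64°C.
|ΔTm| = |62 − 64| = 2°C, ≤ 4°C.

|ΔTm| = 2°C; the pair is acceptable.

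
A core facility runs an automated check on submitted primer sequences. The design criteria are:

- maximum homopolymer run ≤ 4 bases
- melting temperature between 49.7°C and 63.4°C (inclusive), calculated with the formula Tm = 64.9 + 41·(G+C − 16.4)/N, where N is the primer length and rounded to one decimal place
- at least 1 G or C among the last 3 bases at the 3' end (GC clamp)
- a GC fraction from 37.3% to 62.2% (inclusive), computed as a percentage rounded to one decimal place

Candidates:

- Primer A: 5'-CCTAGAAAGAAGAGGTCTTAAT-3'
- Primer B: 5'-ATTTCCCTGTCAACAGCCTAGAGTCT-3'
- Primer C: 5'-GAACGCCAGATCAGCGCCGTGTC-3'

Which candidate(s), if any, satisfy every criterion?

Primer A (22 nt, A=9 T=5 G=5 C=3): longest run = 3 ✓; Tm = 64.9 + 41·(8 − 16.4)/22 = 49.2°C, outside 49.7–63.4°C ✗; 3' end AAT has 0 G/C, need ≥1 ✗; GC 8/22 = 36.4%, outside 37.3–62.2% ✗ — fails.
Primer B (26 nt, A=6 T=8 G=4 C=8): longest run = 3 ✓; Tm = 64.9 + 41·(12 − 16.4)/26 = 58.0°C ✓; 3' end TCT has 1 G/C ✓; GC 12/26 = 46.2% ✓ — passes.
Primer C (23 nt, A=5 T=3 G=7 C=8): longest run = 2 ✓; Tm = 64.9 + 41·(15 − 16.4)/23 = 62.4°C ✓; 3' end GTC has 2 G/C ✓; GC 15/23 = 65.2%, outside 37.3–62.2% ✗ — fails.

Primer B only.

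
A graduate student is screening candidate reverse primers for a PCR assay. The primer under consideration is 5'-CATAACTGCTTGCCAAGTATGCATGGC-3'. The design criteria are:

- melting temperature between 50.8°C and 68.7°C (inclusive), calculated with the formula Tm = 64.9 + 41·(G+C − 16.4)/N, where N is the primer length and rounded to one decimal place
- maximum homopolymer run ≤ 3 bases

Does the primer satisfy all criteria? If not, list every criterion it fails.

Meets all criteria.

Base counts: A=7, T=7, G=6, C=7 (length 27).
Tm: Tm = 64.9 + 41·(13 − 16.4)/27 = 59.7°C ✓
homopolymer run: longest run = 2 ✓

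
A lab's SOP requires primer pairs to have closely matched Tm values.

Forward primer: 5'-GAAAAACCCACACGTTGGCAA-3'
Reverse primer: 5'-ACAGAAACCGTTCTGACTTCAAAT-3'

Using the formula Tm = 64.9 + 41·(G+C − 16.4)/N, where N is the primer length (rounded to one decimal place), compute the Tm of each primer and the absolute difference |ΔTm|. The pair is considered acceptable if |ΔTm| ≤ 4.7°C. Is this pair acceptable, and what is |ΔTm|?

|ΔTm| = 0.1°C; the pair is acceptable.

Forward: G+C = 10, N = 21 → Tm = 64.9 + 41·(10 − 16.4)/21 = 52.4°C.
Reverse: G+C = 9, N = 24 → Tm = 64.9 + 41·(9 − 16.4)/24 = 52.3°C.
|ΔTm| = |52.4 − 52.3| = 0.1°C, ≤ 4.7°C.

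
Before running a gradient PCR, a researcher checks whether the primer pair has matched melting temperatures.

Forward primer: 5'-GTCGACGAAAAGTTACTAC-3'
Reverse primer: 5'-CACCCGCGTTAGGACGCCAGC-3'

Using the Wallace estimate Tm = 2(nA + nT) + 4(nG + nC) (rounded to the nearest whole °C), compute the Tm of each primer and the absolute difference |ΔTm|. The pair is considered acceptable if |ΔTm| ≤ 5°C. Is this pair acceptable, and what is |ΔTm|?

|ΔTm| = 18°C; the pair is not acceptable.

Forward: A=7 T=4 G=4 C=4 → Tm = 2·11 + 4·8 = 54°C.
Reverse: A=4 T=2 G=6 C=9 → Tm = 2·6 + 4·15 = 72°C.
|ΔTm| = |54 − 72| = 18°C, > 5°C.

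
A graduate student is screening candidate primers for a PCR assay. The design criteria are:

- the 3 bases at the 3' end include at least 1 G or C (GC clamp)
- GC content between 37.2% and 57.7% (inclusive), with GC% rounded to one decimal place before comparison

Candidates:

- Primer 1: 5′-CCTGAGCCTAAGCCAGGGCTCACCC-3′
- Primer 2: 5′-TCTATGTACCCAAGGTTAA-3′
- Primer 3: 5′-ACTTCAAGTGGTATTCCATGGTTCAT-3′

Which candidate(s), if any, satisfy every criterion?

Primer 3 only.

Primer 1 (25 nt, A=5 T=3 G=6 C=11): 3' end CCC has 3 G/C ✓; GC 17/25 = 68.0%, outside 37.2–57.7% ✗ — fails.
Primer 2 (19 nt, A=6 T=6 G=3 C=4): 3' end TAA has 0 G/C, need ≥1 ✗; GC 7/19 = 36.8%, outside 37.2–57.7% ✗ — fails.
Primer 3 (26 nt, A=6 T=10 G=5 C=5): 3' end CAT has 1 G/C ✓; GC 10/26 = 38.5% ✓ — passes.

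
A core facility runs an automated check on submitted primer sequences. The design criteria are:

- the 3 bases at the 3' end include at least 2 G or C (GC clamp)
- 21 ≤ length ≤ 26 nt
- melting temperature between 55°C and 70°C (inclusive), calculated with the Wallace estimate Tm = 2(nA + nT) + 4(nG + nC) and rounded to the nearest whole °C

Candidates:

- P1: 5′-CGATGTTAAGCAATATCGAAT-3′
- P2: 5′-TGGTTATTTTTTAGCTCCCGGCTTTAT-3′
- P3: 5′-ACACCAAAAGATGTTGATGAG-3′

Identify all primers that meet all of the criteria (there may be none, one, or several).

P3 only.

P1 (21 nt, A=8 T=6 G=4 C=3): 3' end AAT has 0 G/C, need ≥2 ✗; length 21 ✓; Tm = 2·14 + 4·7 = 56°C ✓ — fails.
P2 (27 nt, A=3 T=14 G=5 C=5): 3' end TAT has 0 G/C, need ≥2 ✗; length 27, outside 21–26 ✗; Tm = 2·17 + 4·10 = 74°C, outside 55–70°C ✗ — fails.
P3 (21 nt, A=9 T=4 G=5 C=3): 3' end GAG has 2 G/C ✓; length 21 ✓; Tm = 2·13 + 4·8 = 58°C ✓ — passes.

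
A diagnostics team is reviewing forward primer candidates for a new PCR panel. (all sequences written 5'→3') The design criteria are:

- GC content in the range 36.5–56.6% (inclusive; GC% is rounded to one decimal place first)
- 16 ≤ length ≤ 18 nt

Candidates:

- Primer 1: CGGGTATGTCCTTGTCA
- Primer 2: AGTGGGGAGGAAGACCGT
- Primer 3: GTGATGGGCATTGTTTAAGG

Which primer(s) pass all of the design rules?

Primer 1 only.

Primer 1 (17 nt, A=2 T=6 G=5 C=4): GC 9/17 = 52.9% ✓; length 17 ✓ — passes.
Primer 2 (18 nt, A=5 T=2 G=9 C=2): GC 11/18 = 61.1%, outside 36.5–56.6% ✗; length 18 ✓ — fails.
Primer 3 (20 nt, A=4 T=7 G=8 C=1): GC 9/20 = 45.0% ✓; length 20, outside 16–18 ✗ — fails.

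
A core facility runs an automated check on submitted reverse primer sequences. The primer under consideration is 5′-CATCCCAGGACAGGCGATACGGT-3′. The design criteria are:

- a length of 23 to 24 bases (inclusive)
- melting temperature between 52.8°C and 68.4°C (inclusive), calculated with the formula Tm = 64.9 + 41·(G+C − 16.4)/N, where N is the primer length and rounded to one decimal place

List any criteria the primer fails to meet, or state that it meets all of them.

Meets all criteria.

Base counts: A=6, T=3, G=7, C=7 (length 23).
length: length 23 ✓
Tm: Tm = 64.9 + 41·(14 − 16.4)/23 = 60.6°C ✓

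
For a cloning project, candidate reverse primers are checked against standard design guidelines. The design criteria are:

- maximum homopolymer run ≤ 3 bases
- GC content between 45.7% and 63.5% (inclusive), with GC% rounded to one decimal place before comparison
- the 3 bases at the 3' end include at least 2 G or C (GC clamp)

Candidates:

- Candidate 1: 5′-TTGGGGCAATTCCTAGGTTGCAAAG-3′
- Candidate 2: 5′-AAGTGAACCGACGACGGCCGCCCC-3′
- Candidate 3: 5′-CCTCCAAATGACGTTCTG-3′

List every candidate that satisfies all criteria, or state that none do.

Candidate 3 only.

Candidate 1 (25 nt, A=6 T=7 G=8 C=4): longest run = 4, exceeds 3 ✗; GC 12/25 = 48.0% ✓; 3' end AAG has 1 G/C, need ≥2 ✗ — fails.
Candidate 2 (24 nt, A=6 T=1 G=7 C=10): longest run = 4, exceeds 3 ✗; GC 17/24 = 70.8%, outside 45.7–63.5% ✗; 3' end CCC has 3 G/C ✓ — fails.
Candidate 3 (18 nt, A=4 T=5 G=3 C=6): longest run = 3 ✓; GC 9/18 = 50.0% ✓; 3' end CTG has 2 G/C ✓ — passes.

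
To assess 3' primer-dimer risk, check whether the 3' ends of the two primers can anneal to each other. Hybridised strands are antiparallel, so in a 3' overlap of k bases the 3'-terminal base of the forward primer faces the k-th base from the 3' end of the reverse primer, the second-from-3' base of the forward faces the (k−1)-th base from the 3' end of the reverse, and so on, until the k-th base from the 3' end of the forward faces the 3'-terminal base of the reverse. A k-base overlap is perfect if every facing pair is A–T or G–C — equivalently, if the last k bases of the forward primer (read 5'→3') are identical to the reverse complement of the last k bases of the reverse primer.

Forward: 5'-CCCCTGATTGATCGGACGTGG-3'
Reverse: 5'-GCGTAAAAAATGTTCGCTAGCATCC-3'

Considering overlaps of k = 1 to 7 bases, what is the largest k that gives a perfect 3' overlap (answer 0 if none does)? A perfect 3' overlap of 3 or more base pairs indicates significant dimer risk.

Last 7 bases (5'→3') — forward …GACGTGG, reverse …AGCATCC.
Reverse complement of the reverse primer's last 7 bases: GGATGCT; its first k bases are the reverse complement of the reverse primer's last k bases, so a perfect k-base overlap needs the forward primer's last k bases to equal them.
Comparing (forward last k vs required): k=1: G vs G ✓; k=2: GG vs GG ✓; k=3: TGG vs GGA ✗; k=4: GTGG vs GGAT ✗; k=5: CGTGG vs GGATG ✗; k=6: ACGTGG vs GGATGC ✗; k=7: GACGTGG vs GGATGCT ✗.
Perfect overlaps at k = 1, 2; the largest is 2.

Longest perfect overlap: 2 complementary base pairs; below the dimer-risk threshold (threshold 3).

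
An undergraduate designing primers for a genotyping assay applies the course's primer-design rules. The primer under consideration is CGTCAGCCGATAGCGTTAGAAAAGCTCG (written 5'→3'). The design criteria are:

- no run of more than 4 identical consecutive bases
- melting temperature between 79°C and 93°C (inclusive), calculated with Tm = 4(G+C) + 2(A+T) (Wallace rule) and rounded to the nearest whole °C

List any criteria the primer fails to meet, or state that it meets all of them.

Base counts: A=8, T=5, G=8, C=7 (length 28).
homopolymer run: longest run = 4 ✓
Tm: Tm = 2·13 + 4·15 = 86°C ✓

Meets all criteria.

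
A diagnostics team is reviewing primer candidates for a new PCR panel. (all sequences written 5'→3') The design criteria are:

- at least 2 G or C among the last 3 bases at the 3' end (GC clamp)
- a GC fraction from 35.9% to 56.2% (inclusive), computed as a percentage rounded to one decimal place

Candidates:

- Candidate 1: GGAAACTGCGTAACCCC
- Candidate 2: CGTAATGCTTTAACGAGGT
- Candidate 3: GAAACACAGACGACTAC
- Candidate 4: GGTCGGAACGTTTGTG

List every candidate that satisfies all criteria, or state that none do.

Candidate 2 only.

Candidate 1 (17 nt, A=5 T=2 G=4 C=6): 3' end CCC has 3 G/C ✓; GC 10/17 = 58.8%, outside 35.9–56.2% ✗ — fails.
Candidate 2 (19 nt, A=5 T=6 G=5 C=3): 3' end GGT has 2 G/C ✓; GC 8/19 = 42.1% ✓ — passes.
Candidate 3 (17 nt, A=8 T=1 G=3 C=5): 3' end TAC has 1 G/C, need ≥2 ✗; GC 8/17 = 47.1% ✓ — fails.
Candidate 4 (16 nt, A=2 T=5 G=7 C=2): 3' end GTG has 2 G/C ✓; GC 9/16 = 56.3%, outside 35.9–56.2% ✗ — fails.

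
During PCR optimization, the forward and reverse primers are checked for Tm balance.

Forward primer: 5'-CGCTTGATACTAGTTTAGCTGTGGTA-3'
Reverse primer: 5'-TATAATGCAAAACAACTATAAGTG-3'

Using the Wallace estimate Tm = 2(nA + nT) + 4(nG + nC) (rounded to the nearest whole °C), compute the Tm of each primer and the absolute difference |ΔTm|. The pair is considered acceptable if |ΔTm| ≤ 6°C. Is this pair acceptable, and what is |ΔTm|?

Forward: A=5 T=10 G=7 C=4 → Tm = 2·15 + 4·11 = 74°C.
Reverse: A=12 T=6 G=3 C=3 → Tm = 2·18 + 4·6 = 60°C.
|ΔTm| = |74 − 60| = 14°C, > 6°C.

|ΔTm| = 14°C; the pair is not acceptable.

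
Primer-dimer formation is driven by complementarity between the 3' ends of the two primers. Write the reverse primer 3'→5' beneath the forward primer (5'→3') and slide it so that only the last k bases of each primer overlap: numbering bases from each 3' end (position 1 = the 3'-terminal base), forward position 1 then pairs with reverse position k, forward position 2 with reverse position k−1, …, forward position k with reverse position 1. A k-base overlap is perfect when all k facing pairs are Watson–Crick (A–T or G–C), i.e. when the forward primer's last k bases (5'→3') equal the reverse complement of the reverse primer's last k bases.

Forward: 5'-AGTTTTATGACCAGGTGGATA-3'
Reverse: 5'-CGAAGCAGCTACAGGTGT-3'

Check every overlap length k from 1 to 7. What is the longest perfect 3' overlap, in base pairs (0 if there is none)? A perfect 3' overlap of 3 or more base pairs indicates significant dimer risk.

Last 7 bases (5'→3') — forward …GTGGATA, reverse …CAGGTGT.
Reverse complement of the reverse primer's last 7 bases: ACACCTG; its first k bases are the reverse complement of the reverse primer's last k bases, so a perfect k-base overlap needs the forward primer's last k bases to equal them.
Comparing (forward last k vs required): k=1: A vs A ✓; k=2: TA vs AC ✗; k=3: ATA vs ACA ✗; k=4: GATA vs ACAC ✗; k=5: GGATA vs ACACC ✗; k=6: TGGATA vs ACACCT ✗; k=7: GTGGATA vs ACACCTG ✗.
Only k = 1 is perfect, so the longest perfect 3' overlap is 1.

Longest perfect overlap: 1 complementary base pair; below the dimer-risk threshold (threshold 3).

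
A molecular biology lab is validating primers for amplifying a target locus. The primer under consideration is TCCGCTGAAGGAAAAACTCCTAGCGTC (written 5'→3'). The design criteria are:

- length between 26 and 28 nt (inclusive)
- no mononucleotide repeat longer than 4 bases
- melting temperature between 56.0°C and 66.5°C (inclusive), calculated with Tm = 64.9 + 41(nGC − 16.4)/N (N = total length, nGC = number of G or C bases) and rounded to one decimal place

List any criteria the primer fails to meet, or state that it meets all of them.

Fails: homopolymer run.

Base counts: A=8, T=5, G=6, C=8 (length 27).
length: length 27 ✓
homopolymer run: longest run = 5, exceeds 4 ✗
Tm: Tm = 64.9 + 41·(14 − 16.4)/27 = 61.3°C ✓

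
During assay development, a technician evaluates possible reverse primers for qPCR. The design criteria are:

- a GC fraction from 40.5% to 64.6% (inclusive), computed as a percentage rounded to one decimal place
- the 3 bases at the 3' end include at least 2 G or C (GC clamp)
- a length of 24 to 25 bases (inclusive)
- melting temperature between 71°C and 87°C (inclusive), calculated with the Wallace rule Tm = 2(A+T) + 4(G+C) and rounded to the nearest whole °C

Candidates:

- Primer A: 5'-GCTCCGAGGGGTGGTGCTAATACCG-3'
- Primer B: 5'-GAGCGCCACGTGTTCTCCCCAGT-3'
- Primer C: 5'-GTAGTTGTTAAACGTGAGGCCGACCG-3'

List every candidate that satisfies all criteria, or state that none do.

Primer A (25 nt, A=4 T=5 G=10 C=6): GC 16/25 = 64.0% ✓; 3' end CCG has 3 G/C ✓; length 25 ✓; Tm = 2·9 + 4·16 = 82°C ✓ — passes.
Primer B (23 nt, A=3 T=5 G=6 C=9): GC 15/23 = 65.2%, outside 40.5–64.6% ✗; 3' end AGT has 1 G/C, need ≥2 ✗; length 23, outside 24–25 ✗; Tm = 2·8 + 4·15 = 76°C ✓ — fails.
Primer C (26 nt, A=6 T=6 G=9 C=5): GC 14/26 = 53.8% ✓; 3' end CCG has 3 G/C ✓; length 26, outside 24–25 ✗; Tm = 2·12 + 4·14 = 80°C ✓ — fails.

Primer A only.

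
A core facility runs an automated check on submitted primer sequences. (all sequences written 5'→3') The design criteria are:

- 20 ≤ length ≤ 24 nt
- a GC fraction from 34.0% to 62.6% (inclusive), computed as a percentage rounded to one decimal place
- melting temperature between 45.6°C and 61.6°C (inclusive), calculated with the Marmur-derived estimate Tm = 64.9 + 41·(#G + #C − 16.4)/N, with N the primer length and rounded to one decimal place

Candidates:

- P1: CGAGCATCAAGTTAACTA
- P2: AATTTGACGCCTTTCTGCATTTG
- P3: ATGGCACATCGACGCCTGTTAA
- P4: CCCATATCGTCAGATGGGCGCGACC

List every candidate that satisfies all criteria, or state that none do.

P1 (18 nt, A=7 T=4 G=3 C=4): length 18, outside 20–24 ✗; GC 7/18 = 38.9% ✓; Tm = 64.9 + 41·(7 − 16.4)/18 = 43.5°C, outside 45.6–61.6°C ✗ — fails.
P2 (23 nt, A=4 T=10 G=4 C=5): length 23 ✓; GC 9/23 = 39.1% ✓; Tm = 64.9 + 41·(9 − 16.4)/23 = 51.7°C ✓ — passes.
P3 (22 nt, A=6 T=5 G=5 C=6): length 22 ✓; GC 11/22 = 50.0% ✓; Tm = 64.9 + 41·(11 − 16.4)/22 = 54.8°C ✓ — passes.
P4 (25 nt, A=5 T=4 G=7 C=9): length 25, outside 20–24 ✗; GC 16/25 = 64.0%, outside 34.0–62.6% ✗; Tm = 64.9 + 41·(16 − 16.4)/25 = 64.2°C, outside 45.6–61.6°C ✗ — fails.

P2 and P3.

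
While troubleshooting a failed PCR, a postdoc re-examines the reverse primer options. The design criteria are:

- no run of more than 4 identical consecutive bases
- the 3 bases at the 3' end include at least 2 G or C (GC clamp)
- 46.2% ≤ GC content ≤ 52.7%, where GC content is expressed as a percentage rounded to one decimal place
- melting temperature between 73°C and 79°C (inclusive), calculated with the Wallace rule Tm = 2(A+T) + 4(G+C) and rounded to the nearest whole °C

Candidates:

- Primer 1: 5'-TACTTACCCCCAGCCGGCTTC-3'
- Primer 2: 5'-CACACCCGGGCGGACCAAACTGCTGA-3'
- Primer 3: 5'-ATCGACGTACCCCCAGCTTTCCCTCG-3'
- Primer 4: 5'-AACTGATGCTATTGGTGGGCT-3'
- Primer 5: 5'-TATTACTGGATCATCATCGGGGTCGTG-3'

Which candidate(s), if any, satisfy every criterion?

Primer 1 (21 nt, A=3 T=5 G=3 C=10): longest run = 5, exceeds 4 ✗; 3' end TTC has 1 G/C, need ≥2 ✗; GC 13/21 = 61.9%, outside 46.2–52.7% ✗; Tm = 2·8 + 4·13 = 68°C, outside 73–79°C ✗ — fails.
Primer 2 (26 nt, A=7 T=2 G=7 C=10): longest run = 3 ✓; 3' end TGA has 1 G/C, need ≥2 ✗; GC 17/26 = 65.4%, outside 46.2–52.7% ✗; Tm = 2·9 + 4·17 = 86°C, outside 73–79°C ✗ — fails.
Primer 3 (26 nt, A=4 T=6 G=4 C=12): longest run = 5, exceeds 4 ✗; 3' end TCG has 2 G/C ✓; GC 16/26 = 61.5%, outside 46.2–52.7% ✗; Tm = 2·10 + 4·16 = 84°C, outside 73–79°C ✗ — fails.
Primer 4 (21 nt, A=4 T=7 G=7 C=3): longest run = 3 ✓; 3' end GCT has 2 G/C ✓; GC 10/21 = 47.6% ✓; Tm = 2·11 + 4·10 = 62°C, outside 73–79°C ✗ — fails.
Primer 5 (27 nt, A=5 T=9 G=8 C=5): longest run = 4 ✓; 3' end GTG has 2 G/C ✓; GC 13/27 = 48.1% ✓; Tm = 2·14 + 4·13 = 80°C, outside 73–79°C ✗ — fails.

None of the candidates satisfy all criteria.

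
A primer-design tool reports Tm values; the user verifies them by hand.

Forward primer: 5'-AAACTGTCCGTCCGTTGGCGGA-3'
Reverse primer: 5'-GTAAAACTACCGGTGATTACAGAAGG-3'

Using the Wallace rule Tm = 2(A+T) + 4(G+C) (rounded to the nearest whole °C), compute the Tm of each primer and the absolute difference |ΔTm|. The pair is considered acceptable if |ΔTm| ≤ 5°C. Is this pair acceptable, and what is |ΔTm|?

Forward: A=4 T=5 G=7 C=6 → Tm = 2·9 + 4·13 = 70°C.
Reverse: A=10 T=5 G=7 C=4 → Tm = 2·15 + 4·11 = 74°C.
|ΔTm| = |70 − 74| = 4°C, ≤ 5°C.

|ΔTm| = 4°C; the pair is acceptable.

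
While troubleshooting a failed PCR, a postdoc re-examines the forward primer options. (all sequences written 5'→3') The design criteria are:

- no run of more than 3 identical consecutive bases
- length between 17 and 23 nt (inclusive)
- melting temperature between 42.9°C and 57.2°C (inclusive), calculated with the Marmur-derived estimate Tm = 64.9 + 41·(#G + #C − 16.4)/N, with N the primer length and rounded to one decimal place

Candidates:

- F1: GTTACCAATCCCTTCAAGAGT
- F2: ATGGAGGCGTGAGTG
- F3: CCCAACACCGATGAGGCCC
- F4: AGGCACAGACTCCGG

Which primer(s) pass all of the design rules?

F1 only.

F1 (21 nt, A=6 T=6 G=3 C=6): longest run = 3 ✓; length 21 ✓; Tm = 64.9 + 41·(9 − 16.4)/21 = 50.5°C ✓ — passes.
F2 (15 nt, A=3 T=3 G=8 C=1): longest run = 2 ✓; length 15, outside 17–23 ✗; Tm = 64.9 + 41·(9 − 16.4)/15 = 44.7°C ✓ — fails.
F3 (19 nt, A=5 T=1 G=4 C=9): longest run = 3 ✓; length 19 ✓; Tm = 64.9 + 41·(13 − 16.4)/19 = 57.6°C, outside 42.9–57.2°C ✗ — fails.
F4 (15 nt, A=4 T=1 G=5 C=5): longest run = 2 ✓; length 15, outside 17–23 ✗; Tm = 64.9 + 41·(10 − 16.4)/15 = 47.4°C ✓ — fails.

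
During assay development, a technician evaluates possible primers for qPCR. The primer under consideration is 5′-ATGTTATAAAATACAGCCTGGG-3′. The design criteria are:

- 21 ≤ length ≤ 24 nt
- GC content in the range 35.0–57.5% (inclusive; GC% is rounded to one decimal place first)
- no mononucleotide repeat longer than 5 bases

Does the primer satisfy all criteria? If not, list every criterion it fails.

Base counts: A=8, T=6, G=5, C=3 (length 22).
length: length 22 ✓
GC content: GC 8/22 = 36.4% ✓
homopolymer run: longest run = 4 ✓

Meets all criteria.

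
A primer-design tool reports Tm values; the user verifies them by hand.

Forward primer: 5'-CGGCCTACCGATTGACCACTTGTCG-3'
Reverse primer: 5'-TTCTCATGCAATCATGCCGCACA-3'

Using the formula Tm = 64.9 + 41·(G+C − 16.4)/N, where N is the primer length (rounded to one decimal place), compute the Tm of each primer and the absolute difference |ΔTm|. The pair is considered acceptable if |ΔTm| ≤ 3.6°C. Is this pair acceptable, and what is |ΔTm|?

Forward: G+C = 15, N = 25 → Tm = 64.9 + 41·(15 − 16.4)/25 = 62.6°C.
Reverse: G+C = 11, N = 23 → Tm = 64.9 + 41·(11 − 16.4)/23 = 55.3°C.
|ΔTm| = |62.6 − 55.3| = 7.3°C, > 3.6°C.

|ΔTm| = 7.3°C; the pair is not acceptable.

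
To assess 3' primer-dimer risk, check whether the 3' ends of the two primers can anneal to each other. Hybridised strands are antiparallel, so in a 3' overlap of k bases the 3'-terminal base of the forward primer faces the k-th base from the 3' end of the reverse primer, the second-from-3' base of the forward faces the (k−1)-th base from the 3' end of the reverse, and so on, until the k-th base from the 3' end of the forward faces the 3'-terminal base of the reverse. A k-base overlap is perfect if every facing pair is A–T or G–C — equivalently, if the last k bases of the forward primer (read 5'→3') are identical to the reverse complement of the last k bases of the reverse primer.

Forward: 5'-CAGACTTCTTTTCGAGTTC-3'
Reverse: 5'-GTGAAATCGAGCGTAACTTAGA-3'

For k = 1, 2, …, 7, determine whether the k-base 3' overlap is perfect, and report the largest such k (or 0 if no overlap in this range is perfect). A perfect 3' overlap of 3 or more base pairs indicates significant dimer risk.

Longest perfect overlap: 2 complementary base pairs; below the dimer-risk threshold (threshold 3).

Last 7 bases (5'→3') — forward …CGAGTTC, reverse …ACTTAGA.
Reverse complement of the reverse primer's last 7 bases: TCTAAGT; its first k bases are the reverse complement of the reverse primer's last k bases, so a perfect k-base overlap needs the forward primer's last k bases to equal them.
Comparing (forward last k vs required): k=1: C vs T ✗; k=2: TC vs TC ✓; k=3: TTC vs TCT ✗; k=4: GTTC vs TCTA ✗; k=5: AGTTC vs TCTAA ✗; k=6: GAGTTC vs TCTAAG ✗; k=7: CGAGTTC vs TCTAAGT ✗.
Only k = 2 is perfect, so the longest perfect 3' overlap is 2.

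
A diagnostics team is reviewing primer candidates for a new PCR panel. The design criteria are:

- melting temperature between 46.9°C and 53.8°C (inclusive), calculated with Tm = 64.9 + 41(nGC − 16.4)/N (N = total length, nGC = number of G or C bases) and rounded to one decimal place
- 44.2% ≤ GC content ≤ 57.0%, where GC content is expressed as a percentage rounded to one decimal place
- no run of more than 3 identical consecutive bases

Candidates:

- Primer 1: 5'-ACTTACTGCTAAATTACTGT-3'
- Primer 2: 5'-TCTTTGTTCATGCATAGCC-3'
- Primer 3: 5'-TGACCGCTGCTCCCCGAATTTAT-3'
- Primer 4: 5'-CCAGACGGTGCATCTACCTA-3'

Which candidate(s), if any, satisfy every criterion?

Primer 1 (20 nt, A=6 T=8 G=2 C=4): Tm = 64.9 + 41·(6 − 16.4)/20 = 43.6°C, outside 46.9–53.8°C ✗; GC 6/20 = 30.0%, outside 44.2–57.0% ✗; longest run = 3 ✓ — fails.
Primer 2 (19 nt, A=3 T=8 G=3 C=5): Tm = 64.9 + 41·(8 − 16.4)/19 = 46.8°C, outside 46.9–53.8°C ✗; GC 8/19 = 42.1%, outside 44.2–57.0% ✗; longest run = 3 ✓ — fails.
Primer 3 (23 nt, A=4 T=7 G=4 C=8): Tm = 64.9 + 41·(12 − 16.4)/23 = 57.1°C, outside 46.9–53.8°C ✗; GC 12/23 = 52.2% ✓; longest run = 4, exceeds 3 ✗ — fails.
Primer 4 (20 nt, A=5 T=4 G=4 C=7): Tm = 64.9 + 41·(11 − 16.4)/20 = 53.8°C ✓; GC 11/20 = 55.0% ✓; longest run = 2 ✓ — passes.

Primer 4 only.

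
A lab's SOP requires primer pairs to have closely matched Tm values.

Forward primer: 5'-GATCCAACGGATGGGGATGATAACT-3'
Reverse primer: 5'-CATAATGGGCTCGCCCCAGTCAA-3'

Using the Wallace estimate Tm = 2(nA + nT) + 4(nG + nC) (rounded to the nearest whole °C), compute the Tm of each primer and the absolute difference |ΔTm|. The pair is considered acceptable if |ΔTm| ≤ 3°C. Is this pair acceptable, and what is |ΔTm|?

|ΔTm| = 2°C; the pair is acceptable.

Forward: A=8 T=5 G=8 C=4 → Tm = 2·13 + 4·12 = 74°C.
Reverse: A=6 T=4 G=5 C=8 → Tm = 2·10 + 4·13 = 72°C.
|ΔTm| = |74 − 72| = 2°C, ≤ 3°C.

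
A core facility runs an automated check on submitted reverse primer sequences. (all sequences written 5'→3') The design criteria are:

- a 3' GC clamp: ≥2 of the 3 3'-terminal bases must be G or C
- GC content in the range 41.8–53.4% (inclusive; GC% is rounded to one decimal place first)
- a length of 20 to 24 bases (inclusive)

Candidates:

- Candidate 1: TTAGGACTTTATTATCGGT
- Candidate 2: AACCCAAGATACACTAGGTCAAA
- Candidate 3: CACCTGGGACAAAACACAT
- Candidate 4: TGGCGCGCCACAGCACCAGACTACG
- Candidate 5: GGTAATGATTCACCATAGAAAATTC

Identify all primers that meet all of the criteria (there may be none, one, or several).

Candidate 1 (19 nt, A=4 T=9 G=4 C=2): 3' end GGT has 2 G/C ✓; GC 6/19 = 31.6%, outside 41.8–53.4% ✗; length 19, outside 20–24 ✗ — fails.
Candidate 2 (23 nt, A=11 T=3 G=3 C=6): 3' end AAA has 0 G/C, need ≥2 ✗; GC 9/23 = 39.1%, outside 41.8–53.4% ✗; length 23 ✓ — fails.
Candidate 3 (19 nt, A=8 T=2 G=3 C=6): 3' end CAT has 1 G/C, need ≥2 ✗; GC 9/19 = 47.4% ✓; length 19, outside 20–24 ✗ — fails.
Candidate 4 (25 nt, A=6 T=2 G=7 C=10): 3' end ACG has 2 G/C ✓; GC 17/25 = 68.0%, outside 41.8–53.4% ✗; length 25, outside 20–24 ✗ — fails.
Candidate 5 (25 nt, A=10 T=7 G=4 C=4): 3' end TTC has 1 G/C, need ≥2 ✗; GC 8/25 = 32.0%, outside 41.8–53.4% ✗; length 25, outside 20–24 ✗ — fails.

None of the candidates satisfy all criteria.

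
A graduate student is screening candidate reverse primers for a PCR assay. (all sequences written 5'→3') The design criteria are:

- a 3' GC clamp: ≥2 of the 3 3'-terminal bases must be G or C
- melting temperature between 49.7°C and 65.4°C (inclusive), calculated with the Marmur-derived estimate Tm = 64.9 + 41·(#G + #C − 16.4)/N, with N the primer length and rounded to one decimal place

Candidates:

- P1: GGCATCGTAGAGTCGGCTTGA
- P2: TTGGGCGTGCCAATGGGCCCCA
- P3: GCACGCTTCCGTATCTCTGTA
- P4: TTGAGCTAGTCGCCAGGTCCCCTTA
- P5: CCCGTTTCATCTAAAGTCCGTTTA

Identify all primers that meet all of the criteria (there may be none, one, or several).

P1 (21 nt, A=4 T=5 G=8 C=4): 3' end TGA has 1 G/C, need ≥2 ✗; Tm = 64.9 + 41·(12 − 16.4)/21 = 56.3°C ✓ — fails.
P2 (22 nt, A=3 T=4 G=8 C=7): 3' end CCA has 2 G/C ✓; Tm = 64.9 + 41·(15 − 16.4)/22 = 62.3°C ✓ — passes.
P3 (21 nt, A=3 T=7 G=4 C=7): 3' end GTA has 1 G/C, need ≥2 ✗; Tm = 64.9 + 41·(11 − 16.4)/21 = 54.4°C ✓ — fails.
P4 (25 nt, A=4 T=7 G=6 C=8): 3' end TTA has 0 G/C, need ≥2 ✗; Tm = 64.9 + 41·(14 − 16.4)/25 = 61.0°C ✓ — fails.
P5 (24 nt, A=5 T=9 G=3 C=7): 3' end TTA has 0 G/C, need ≥2 ✗; Tm = 64.9 + 41·(10 − 16.4)/24 = 54.0°C ✓ — fails.

P2 only.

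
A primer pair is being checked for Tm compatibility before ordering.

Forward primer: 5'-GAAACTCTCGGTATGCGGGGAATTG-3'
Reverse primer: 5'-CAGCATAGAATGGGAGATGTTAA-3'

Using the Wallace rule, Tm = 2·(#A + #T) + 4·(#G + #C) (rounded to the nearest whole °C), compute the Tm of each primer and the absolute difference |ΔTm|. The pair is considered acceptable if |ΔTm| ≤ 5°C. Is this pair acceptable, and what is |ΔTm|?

|ΔTm| = 12°C; the pair is not acceptable.

Forward: A=6 T=6 G=9 C=4 → Tm = 2·12 + 4·13 = 76°C.
Reverse: A=9 T=5 G=7 C=2 → Tm = 2·14 + 4·9 = 64°C.
|ΔTm| = |76 − 64| = 12°C, > 5°C.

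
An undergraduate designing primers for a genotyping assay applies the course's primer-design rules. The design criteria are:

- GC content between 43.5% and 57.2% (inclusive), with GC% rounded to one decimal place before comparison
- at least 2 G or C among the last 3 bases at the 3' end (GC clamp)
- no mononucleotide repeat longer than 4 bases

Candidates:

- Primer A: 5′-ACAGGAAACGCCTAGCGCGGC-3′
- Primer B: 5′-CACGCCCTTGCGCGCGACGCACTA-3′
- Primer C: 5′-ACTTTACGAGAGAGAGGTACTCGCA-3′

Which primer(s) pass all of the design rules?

Primer C only.

Primer A (21 nt, A=6 T=1 G=7 C=7): GC 14/21 = 66.7%, outside 43.5–57.2% ✗; 3' end GGC has 3 G/C ✓; longest run = 3 ✓ — fails.
Primer B (24 nt, A=4 T=3 G=6 C=11): GC 17/24 = 70.8%, outside 43.5–57.2% ✗; 3' end CTA has 1 G/C, need ≥2 ✗; longest run = 3 ✓ — fails.
Primer C (25 nt, A=8 T=5 G=7 C=5): GC 12/25 = 48.0% ✓; 3' end GCA has 2 G/C ✓; longest run = 3 ✓ — passes.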